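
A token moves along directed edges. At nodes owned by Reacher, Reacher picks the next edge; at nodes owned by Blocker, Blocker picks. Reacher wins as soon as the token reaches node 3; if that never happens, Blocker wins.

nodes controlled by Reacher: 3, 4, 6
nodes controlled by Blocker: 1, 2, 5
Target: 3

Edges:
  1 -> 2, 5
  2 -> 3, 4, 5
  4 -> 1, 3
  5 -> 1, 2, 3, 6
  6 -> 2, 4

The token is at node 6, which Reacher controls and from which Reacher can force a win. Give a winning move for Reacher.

A0 = {3}
A1: add {4} — 4 (Reacher) has 4→3.
A2: add {6} — 6 (Reacher) has 6→4.
A3 = A2; e.g. 1 (Blocker) can still go to 2. Fixed point.
From 6, successor 4 is in the attractor (rank 1); the other successor 2 is not.

4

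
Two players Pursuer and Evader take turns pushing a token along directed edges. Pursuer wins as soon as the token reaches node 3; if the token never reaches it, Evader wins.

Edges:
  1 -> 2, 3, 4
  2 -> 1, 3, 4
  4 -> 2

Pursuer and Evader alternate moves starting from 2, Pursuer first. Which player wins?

Pursuer

Track states (vertex, player-to-move).
A0 = {(3,Pursuer), (3,Evader)}
A1: add {(1,Pursuer), (2,Pursuer)}.
(2,Pursuer) ∈ A1 ⇒ Pursuer forces the target.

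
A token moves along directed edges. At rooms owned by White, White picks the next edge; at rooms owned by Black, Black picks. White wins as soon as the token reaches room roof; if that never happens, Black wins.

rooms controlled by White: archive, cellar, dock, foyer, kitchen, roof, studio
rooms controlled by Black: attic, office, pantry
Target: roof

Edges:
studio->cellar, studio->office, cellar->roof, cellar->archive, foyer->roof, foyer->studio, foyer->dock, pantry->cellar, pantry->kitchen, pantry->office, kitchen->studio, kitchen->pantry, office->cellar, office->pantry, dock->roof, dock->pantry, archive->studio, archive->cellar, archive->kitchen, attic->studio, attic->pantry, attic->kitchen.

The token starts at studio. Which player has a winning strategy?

A0 = {roof}
A1: add {cellar, dock, foyer} — cellar (White) has cellar→roof; foyer (White) has foyer→roof; dock (White) has dock→roof.
A2: add {archive, studio} — studio (White) has studio→cellar; archive (White) has archive→cellar.
studio ∈ A2, so White can force the target.

White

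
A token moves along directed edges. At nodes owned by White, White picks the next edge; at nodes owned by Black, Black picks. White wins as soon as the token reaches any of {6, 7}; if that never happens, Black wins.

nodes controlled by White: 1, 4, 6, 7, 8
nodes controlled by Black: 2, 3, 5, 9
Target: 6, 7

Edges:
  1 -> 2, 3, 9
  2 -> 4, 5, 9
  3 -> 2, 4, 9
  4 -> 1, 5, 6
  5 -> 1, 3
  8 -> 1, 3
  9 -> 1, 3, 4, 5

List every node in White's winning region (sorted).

A0 = {6, 7}
A1: add {4} — 4 (White) has 4→6.
A2 = A1; e.g. 1 (White) has no edge into A1. Fixed point.
White's winning region = {4, 6, 7}.

4, 6, 7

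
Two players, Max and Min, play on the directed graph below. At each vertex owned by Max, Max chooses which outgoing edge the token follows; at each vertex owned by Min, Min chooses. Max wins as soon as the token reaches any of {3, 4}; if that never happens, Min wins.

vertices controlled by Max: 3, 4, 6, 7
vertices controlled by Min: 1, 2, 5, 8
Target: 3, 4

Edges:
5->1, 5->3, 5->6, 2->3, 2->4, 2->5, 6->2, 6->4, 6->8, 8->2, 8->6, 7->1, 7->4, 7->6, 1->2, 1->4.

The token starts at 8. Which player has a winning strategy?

A0 = {3, 4}
A1: add {6, 7} — 6 (Max) has 6→4; 7 (Max) has 7→4.
A2 = A1; e.g. 1 (Min) can still go to 2. Fixed point.
8 never enters the attractor, so Min can avoid the target forever.

Min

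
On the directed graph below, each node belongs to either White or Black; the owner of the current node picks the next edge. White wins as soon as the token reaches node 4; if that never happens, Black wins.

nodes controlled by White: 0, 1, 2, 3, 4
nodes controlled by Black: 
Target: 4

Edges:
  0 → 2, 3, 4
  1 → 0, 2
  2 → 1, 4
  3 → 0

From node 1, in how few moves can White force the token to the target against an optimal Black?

2

A0 = {4}
A1: add {0, 2} — 0 (White) has 0→4; 2 (White) has 2→4.
A2: add {1, 3} — 1 (White) has 1→0; 3 (White) has 3→0.
A2 = all vertices. Fixed point.
1 enters the attractor at level 2, so White can force the target in 2 moves from there.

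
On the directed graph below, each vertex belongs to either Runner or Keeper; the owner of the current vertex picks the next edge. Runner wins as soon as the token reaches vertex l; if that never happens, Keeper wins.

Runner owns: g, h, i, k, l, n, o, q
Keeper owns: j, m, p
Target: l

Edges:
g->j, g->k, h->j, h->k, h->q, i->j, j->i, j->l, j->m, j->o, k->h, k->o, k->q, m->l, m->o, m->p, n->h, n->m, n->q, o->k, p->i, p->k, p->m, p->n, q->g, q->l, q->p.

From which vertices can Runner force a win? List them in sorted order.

g, h, k, l, n, o, q

A0 = {l}
A1: add {q} — q (Runner) has q→l.
A2: add {h, k, n} — h (Runner) has h→q; k (Runner) has k→q; n (Runner) has n→q.
A3: add {g, o} — g (Runner) has g→k; o (Runner) has o→k.
A4 = A3; e.g. i (Runner) has no edge into A3. Fixed point.
Runner's winning region = {g, h, k, l, n, o, q}.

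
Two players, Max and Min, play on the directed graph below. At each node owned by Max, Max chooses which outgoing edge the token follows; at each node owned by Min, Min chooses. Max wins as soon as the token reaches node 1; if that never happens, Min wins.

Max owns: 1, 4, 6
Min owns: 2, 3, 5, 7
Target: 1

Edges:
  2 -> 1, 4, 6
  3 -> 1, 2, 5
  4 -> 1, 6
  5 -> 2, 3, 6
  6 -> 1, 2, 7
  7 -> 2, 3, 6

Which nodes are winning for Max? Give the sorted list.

1, 2, 4, 6

A0 = {1}
A1: add {4, 6} — 4 (Max) has 4→1; 6 (Max) has 6→1.
A2: add {2} — 2 (Min): all of {1, 4, 6} already in.
A3 = A2; e.g. 3 (Min) can still go to 5. Fixed point.
Max's winning region = {1, 2, 4, 6}.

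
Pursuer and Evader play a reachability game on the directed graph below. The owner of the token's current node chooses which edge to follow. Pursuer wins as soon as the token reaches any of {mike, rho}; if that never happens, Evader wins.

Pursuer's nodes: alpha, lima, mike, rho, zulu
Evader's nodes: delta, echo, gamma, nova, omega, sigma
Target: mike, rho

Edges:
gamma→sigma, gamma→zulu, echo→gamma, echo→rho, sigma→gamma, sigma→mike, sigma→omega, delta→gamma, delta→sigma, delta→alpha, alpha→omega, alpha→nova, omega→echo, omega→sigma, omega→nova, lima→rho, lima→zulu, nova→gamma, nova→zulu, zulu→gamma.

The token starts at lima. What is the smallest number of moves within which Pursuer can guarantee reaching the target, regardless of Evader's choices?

1

A0 = {mike, rho}
A1: add {lima} — lima (Pursuer) has lima→rho.
A2 = A1; e.g. gamma (Evader) can still go to sigma. Fixed point.
lima enters the attractor at level 1, so Pursuer can force the target in 1 move from there.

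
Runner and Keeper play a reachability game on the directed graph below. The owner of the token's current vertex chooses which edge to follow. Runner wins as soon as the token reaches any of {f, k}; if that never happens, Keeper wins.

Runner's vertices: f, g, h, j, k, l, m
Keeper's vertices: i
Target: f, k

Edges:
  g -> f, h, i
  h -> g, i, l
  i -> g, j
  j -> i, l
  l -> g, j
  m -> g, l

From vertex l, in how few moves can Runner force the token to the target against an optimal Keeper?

A0 = {f, k}
A1: add {g} — g (Runner) has g→f.
A2: add {h, l, m} — h (Runner) has h→g; l (Runner) has l→g; m (Runner) has m→g.
l enters the attractor at level 2, so Runner can force the target in 2 moves from there.

2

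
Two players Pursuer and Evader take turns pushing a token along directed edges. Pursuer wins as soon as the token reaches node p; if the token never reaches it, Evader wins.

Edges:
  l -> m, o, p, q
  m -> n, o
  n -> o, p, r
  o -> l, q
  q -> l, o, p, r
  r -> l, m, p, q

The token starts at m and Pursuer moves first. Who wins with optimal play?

Pursuer

Track states (vertex, player-to-move).
A0 = {(p,Pursuer), (p,Evader)}
A1: add {(l,Pursuer), (n,Pursuer), (q,Pursuer), (r,Pursuer)}.
A2: add {(o,Evader)}.
A3: add {(m,Pursuer)}.
(m,Pursuer) ∈ A3 ⇒ Pursuer forces the target.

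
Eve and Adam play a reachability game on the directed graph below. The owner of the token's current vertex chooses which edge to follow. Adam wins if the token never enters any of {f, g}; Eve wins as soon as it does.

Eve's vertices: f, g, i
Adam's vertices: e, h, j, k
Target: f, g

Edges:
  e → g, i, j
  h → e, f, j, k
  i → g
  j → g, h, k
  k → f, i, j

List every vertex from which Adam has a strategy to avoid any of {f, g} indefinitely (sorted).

e, h, j, k

A0 = {f, g}
A1: add {i} — i (Eve) has i→g.
A2 = A1; e.g. e (Adam) can still go to j. Fixed point.
Eve's attractor = {f, g, i}; Adam avoids the target exactly from the complement.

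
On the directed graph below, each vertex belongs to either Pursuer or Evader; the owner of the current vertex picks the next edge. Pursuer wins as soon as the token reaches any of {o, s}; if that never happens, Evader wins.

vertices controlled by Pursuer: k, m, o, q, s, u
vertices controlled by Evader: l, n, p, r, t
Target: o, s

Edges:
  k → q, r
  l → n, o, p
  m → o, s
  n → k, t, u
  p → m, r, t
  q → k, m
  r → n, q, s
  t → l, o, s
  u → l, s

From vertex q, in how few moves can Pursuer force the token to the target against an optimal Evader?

A0 = {o, s}
A1: add {m, u} — m (Pursuer) has m→o; u (Pursuer) has u→s.
A2: add {q} — q (Pursuer) has q→m.
q enters the attractor at level 2, so Pursuer can force the target in 2 moves from there.

2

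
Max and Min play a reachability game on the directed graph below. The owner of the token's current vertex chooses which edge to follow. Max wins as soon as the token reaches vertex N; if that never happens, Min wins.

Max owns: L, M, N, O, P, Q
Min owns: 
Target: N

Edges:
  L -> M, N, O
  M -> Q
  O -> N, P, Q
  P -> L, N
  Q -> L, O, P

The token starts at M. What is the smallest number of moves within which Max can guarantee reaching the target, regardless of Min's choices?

3

A0 = {N}
A1: add {L, O, P} — L (Max) has L→N; O (Max) has O→N; P (Max) has P→N.
A2: add {Q} — Q (Max) has Q→L.
A3: add {M} — M (Max) has M→Q.
A3 = all vertices. Fixed point.
M enters the attractor at level 3, so Max can force the target in 3 moves from there.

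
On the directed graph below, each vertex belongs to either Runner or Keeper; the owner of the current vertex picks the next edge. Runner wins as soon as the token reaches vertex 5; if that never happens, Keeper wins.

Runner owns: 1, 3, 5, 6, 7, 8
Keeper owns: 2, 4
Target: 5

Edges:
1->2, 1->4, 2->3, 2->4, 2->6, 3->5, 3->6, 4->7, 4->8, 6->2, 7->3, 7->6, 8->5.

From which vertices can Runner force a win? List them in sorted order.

1, 3, 4, 5, 7, 8

A0 = {5}
A1: add {3, 8} — 3 (Runner) has 3→5; 8 (Runner) has 8→5.
A2: add {7} — 7 (Runner) has 7→3.
A3: add {4} — 4 (Keeper): all of {7, 8} already in.
A4: add {1} — 1 (Runner) has 1→4.
A5 = A4; e.g. 2 (Keeper) can still go to 6. Fixed point.
Runner's winning region = {1, 3, 4, 5, 7, 8}.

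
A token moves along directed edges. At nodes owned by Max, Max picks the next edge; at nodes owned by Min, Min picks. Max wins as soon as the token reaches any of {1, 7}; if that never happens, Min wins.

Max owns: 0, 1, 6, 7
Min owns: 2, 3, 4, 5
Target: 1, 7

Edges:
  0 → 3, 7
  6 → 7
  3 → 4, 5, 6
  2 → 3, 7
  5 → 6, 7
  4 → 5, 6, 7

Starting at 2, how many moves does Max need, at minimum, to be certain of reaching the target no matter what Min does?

A0 = {1, 7}
A1: add {0, 6} — 0 (Max) has 0→7; 6 (Max) has 6→7.
A2: add {5} — 5 (Min): all of {6, 7} already in.
A3: add {4} — 4 (Min): all of {5, 6, 7} already in.
A4: add {3} — 3 (Min): all of {4, 5, 6} already in.
A5: add {2} — 2 (Min): all of {3, 7} already in.
A5 = all vertices. Fixed point.
2 enters the attractor at level 5, so Max can force the target in 5 moves from there.

5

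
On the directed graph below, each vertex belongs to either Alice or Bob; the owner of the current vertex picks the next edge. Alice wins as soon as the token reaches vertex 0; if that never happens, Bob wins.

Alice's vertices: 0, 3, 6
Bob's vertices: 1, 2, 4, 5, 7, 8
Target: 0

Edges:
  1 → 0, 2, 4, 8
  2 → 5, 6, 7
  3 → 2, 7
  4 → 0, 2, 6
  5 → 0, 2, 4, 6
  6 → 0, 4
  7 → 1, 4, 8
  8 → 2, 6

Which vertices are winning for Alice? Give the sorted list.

A0 = {0}
A1: add {6} — 6 (Alice) has 6→0.
A2 = A1; e.g. 1 (Bob) can still go to 2. Fixed point.
Alice's winning region = {0, 6}.

0, 6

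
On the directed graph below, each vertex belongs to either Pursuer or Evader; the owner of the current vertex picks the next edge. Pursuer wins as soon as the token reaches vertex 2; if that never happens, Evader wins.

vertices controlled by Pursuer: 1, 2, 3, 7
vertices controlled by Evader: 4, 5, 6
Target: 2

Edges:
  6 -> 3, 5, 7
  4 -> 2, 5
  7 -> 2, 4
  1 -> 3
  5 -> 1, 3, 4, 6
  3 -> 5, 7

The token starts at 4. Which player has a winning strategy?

Evader

A0 = {2}
A1: add {7} — 7 (Pursuer) has 7→2.
A2: add {3} — 3 (Pursuer) has 3→7.
A3: add {1} — 1 (Pursuer) has 1→3.
A4 = A3; e.g. 4 (Evader) can still go to 5. Fixed point.
4 never enters the attractor, so Evader can avoid the target forever.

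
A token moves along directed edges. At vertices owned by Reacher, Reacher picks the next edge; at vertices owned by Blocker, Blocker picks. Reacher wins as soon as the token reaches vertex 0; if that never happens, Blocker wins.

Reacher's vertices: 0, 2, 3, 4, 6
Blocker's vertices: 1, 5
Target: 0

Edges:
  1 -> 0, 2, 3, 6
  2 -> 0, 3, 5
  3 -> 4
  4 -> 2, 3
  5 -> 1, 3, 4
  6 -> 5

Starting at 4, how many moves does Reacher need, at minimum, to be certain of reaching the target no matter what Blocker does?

2

A0 = {0}
A1: add {2} — 2 (Reacher) has 2→0.
A2: add {4} — 4 (Reacher) has 4→2.
4 enters the attractor at level 2, so Reacher can force the target in 2 moves from there.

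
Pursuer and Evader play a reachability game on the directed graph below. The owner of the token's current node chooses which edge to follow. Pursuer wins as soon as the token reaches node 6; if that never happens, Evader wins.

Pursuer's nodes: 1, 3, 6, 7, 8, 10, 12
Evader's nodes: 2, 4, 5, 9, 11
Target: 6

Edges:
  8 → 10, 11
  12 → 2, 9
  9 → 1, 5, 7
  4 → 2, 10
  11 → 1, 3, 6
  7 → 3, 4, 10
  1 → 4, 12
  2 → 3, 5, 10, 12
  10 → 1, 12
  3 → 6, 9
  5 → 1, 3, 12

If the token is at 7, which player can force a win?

A0 = {6}
A1: add {3} — 3 (Pursuer) has 3→6.
A2: add {7} — 7 (Pursuer) has 7→3.
A3 = A2; e.g. 1 (Pursuer) has no edge into A2. Fixed point.
7 ∈ A2, so Pursuer can force the target.

Pursuer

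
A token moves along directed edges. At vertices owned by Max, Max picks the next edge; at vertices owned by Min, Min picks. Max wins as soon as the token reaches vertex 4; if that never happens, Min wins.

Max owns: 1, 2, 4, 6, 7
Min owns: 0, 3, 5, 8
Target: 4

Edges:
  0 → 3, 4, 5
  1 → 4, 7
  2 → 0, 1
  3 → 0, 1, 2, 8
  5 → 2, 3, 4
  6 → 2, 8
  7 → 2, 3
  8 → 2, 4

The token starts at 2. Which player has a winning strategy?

Max

A0 = {4}
A1: add {1} — 1 (Max) has 1→4.
A2: add {2} — 2 (Max) has 2→1.
2 ∈ A2, so Max can force the target.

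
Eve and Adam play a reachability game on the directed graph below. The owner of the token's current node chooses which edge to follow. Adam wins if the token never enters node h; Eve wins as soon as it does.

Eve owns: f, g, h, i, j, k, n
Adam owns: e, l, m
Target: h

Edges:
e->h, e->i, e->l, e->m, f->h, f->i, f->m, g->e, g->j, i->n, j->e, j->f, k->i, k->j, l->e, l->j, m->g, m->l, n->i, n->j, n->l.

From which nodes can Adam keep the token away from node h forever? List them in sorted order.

e, l, m

A0 = {h}
A1: add {f} — f (Eve) has f→h.
A2: add {j} — j (Eve) has j→f.
A3: add {g, k, n} — g (Eve) has g→j; k (Eve) has k→j; n (Eve) has n→j.
A4: add {i} — i (Eve) has i→n.
A5 = A4; e.g. e (Adam) can still go to l. Fixed point.
Eve's attractor = {f, g, h, i, j, k, n}; Adam avoids the target exactly from the complement.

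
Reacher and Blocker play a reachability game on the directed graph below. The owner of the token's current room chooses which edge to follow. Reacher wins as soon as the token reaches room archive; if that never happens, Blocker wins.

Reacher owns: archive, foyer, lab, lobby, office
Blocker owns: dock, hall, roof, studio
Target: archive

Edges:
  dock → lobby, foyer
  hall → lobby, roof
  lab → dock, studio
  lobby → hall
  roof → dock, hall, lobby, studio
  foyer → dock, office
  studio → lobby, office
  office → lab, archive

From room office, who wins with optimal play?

A0 = {archive}
A1: add {office} — office (Reacher) has office→archive.
office ∈ A1, so Reacher can force the target.

Reacher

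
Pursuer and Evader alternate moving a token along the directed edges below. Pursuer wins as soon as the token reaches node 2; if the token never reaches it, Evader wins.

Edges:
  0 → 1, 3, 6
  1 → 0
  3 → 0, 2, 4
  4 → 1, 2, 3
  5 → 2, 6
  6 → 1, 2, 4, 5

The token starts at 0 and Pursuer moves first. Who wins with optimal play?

Track states (vertex, player-to-move).
A0 = {(2,Pursuer), (2,Evader)}
A1: add {(3,Pursuer), (4,Pursuer), (5,Pursuer), (6,Pursuer)}.
A2: add {(5,Evader)}.
A3 = A2; e.g. (0,Pursuer) stays out. (0,Pursuer) never enters ⇒ Evader avoids the target.

Evader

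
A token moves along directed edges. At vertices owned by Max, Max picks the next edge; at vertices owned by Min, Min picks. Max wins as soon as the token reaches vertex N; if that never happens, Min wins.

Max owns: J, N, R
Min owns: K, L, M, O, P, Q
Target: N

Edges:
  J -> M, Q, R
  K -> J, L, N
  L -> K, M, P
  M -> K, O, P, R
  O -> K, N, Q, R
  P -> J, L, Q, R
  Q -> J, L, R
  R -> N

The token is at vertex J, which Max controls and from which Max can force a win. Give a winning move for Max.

R

A0 = {N}
A1: add {R} — R (Max) has R→N.
A2: add {J} — J (Max) has J→R.
A3 = A2; e.g. K (Min) can still go to L. Fixed point.
From J, successor R is in the attractor (rank 1); the other successors M, Q are not.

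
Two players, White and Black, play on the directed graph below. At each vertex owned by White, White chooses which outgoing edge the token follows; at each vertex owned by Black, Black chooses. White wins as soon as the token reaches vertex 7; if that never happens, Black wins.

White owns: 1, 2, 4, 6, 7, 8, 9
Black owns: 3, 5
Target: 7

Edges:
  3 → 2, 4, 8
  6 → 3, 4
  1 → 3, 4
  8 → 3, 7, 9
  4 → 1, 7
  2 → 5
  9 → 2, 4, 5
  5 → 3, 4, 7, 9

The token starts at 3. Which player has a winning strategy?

A0 = {7}
A1: add {4, 8} — 4 (White) has 4→7; 8 (White) has 8→7.
A2: add {1, 6, 9} — 1 (White) has 1→4; 6 (White) has 6→4; 9 (White) has 9→4.
A3 = A2; e.g. 2 (White) has no edge into A2. Fixed point.
3 never enters the attractor, so Black can avoid the target forever.

Black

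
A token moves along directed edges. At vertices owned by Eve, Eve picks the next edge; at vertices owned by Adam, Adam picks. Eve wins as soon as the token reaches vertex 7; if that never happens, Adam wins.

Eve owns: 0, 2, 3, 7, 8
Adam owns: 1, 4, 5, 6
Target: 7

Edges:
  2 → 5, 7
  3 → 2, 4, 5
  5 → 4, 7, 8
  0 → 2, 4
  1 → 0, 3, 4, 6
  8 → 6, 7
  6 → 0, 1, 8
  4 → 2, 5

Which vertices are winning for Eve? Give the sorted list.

0, 2, 3, 7, 8

A0 = {7}
A1: add {2, 8} — 2 (Eve) has 2→7; 8 (Eve) has 8→7.
A2: add {0, 3} — 0 (Eve) has 0→2; 3 (Eve) has 3→2.
A3 = A2; e.g. 1 (Adam) can still go to 4. Fixed point.
Eve's winning region = {0, 2, 3, 7, 8}.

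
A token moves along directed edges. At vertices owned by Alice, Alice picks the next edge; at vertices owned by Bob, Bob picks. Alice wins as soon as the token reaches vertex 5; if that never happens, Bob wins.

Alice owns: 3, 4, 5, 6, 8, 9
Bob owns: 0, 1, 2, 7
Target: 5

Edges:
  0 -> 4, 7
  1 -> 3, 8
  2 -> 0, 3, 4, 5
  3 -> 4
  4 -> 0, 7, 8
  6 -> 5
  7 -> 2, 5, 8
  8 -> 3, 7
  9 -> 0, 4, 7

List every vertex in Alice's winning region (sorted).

5, 6

A0 = {5}
A1: add {6} — 6 (Alice) has 6→5.
A2 = A1; e.g. 0 (Bob) can still go to 4. Fixed point.
Alice's winning region = {5, 6}.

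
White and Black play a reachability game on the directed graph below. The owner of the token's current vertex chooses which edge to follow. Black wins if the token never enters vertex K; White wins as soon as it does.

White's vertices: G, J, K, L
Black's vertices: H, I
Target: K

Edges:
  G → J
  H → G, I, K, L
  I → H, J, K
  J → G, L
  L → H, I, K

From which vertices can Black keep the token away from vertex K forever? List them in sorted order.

H, I

A0 = {K}
A1: add {L} — L (White) has L→K.
A2: add {J} — J (White) has J→L.
A3: add {G} — G (White) has G→J.
A4 = A3; e.g. H (Black) can still go to I. Fixed point.
White's attractor = {G, J, K, L}; Black avoids the target exactly from the complement.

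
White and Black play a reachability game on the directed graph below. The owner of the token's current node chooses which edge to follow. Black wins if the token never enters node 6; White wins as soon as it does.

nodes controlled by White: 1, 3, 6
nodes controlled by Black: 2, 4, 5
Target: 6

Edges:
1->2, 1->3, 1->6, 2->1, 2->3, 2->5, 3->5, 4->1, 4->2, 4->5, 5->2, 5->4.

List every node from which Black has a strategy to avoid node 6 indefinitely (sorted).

A0 = {6}
A1: add {1} — 1 (White) has 1→6.
A2 = A1; e.g. 2 (Black) can still go to 3. Fixed point.
White's attractor = {1, 6}; Black avoids the target exactly from the complement.

2, 3, 4, 5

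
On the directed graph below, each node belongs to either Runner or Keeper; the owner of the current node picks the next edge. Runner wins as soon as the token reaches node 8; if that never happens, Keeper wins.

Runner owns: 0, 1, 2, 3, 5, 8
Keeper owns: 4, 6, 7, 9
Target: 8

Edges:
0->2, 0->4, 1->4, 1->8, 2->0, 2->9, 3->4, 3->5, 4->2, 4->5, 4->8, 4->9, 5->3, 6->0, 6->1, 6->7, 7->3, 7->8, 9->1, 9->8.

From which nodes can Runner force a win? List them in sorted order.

0, 1, 2, 8, 9

A0 = {8}
A1: add {1} — 1 (Runner) has 1→8.
A2: add {9} — 9 (Keeper): all of {1, 8} already in.
A3: add {2} — 2 (Runner) has 2→9.
A4: add {0} — 0 (Runner) has 0→2.
A5 = A4; e.g. 3 (Runner) has no edge into A4. Fixed point.
Runner's winning region = {0, 1, 2, 8, 9}.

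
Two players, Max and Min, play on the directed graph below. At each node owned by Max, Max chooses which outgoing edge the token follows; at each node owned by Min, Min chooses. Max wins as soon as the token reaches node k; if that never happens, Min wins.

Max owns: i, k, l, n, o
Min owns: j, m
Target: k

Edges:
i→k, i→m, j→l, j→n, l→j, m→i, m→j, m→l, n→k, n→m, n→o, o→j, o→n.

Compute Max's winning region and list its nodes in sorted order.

A0 = {k}
A1: add {i, n} — i (Max) has i→k; n (Max) has n→k.
A2: add {o} — o (Max) has o→n.
A3 = A2; e.g. j (Min) can still go to l. Fixed point.
Max's winning region = {i, k, n, o}.

i, k, n, o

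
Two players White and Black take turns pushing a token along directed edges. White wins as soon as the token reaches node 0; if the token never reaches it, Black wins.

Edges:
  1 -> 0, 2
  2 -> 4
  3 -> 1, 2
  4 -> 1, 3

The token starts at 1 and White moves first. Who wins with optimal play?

White

Track states (vertex, player-to-move).
A0 = {(0,White), (0,Black)}
A1: add {(1,White)}.
(1,White) ∈ A1 ⇒ White forces the target.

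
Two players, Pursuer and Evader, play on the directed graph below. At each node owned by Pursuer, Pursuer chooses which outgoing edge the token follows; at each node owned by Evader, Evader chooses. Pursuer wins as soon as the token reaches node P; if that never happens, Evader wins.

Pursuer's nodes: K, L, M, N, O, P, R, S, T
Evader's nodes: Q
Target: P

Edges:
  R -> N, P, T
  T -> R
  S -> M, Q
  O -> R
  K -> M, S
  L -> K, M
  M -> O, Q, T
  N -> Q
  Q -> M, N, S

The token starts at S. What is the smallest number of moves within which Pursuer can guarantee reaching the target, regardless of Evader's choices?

4

A0 = {P}
A1: add {R} — R (Pursuer) has R→P.
A2: add {O, T} — O (Pursuer) has O→R; T (Pursuer) has T→R.
A3: add {M} — M (Pursuer) has M→O.
A4: add {K, L, S} — K (Pursuer) has K→M; L (Pursuer) has L→M; S (Pursuer) has S→M.
A5 = A4; e.g. N (Pursuer) has no edge into A4. Fixed point.
S enters the attractor at level 4, so Pursuer can force the target in 4 moves from there.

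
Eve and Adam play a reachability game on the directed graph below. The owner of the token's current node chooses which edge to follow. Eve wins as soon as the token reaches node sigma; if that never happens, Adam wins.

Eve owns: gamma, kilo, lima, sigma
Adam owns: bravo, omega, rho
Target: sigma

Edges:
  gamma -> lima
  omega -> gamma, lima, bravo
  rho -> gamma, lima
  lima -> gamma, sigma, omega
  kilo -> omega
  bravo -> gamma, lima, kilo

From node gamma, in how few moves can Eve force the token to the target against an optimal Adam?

A0 = {sigma}
A1: add {lima} — lima (Eve) has lima→sigma.
A2: add {gamma} — gamma (Eve) has gamma→lima.
gamma enters the attractor at level 2, so Eve can force the target in 2 moves from there.

2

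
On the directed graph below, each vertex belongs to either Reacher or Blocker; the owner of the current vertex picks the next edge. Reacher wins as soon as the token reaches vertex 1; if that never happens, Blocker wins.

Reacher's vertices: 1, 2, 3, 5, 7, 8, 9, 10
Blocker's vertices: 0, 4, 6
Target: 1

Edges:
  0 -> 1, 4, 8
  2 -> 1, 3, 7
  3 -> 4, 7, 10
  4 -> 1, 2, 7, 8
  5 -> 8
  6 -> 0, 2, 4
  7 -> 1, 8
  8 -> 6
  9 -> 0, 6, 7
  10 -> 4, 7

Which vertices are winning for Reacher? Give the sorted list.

1, 2, 3, 7, 9, 10

A0 = {1}
A1: add {2, 7} — 2 (Reacher) has 2→1; 7 (Reacher) has 7→1.
A2: add {3, 9, 10} — 3 (Reacher) has 3→7; 9 (Reacher) has 9→7; 10 (Reacher) has 10→7.
A3 = A2; e.g. 0 (Blocker) can still go to 4. Fixed point.
Reacher's winning region = {1, 2, 3, 7, 9, 10}.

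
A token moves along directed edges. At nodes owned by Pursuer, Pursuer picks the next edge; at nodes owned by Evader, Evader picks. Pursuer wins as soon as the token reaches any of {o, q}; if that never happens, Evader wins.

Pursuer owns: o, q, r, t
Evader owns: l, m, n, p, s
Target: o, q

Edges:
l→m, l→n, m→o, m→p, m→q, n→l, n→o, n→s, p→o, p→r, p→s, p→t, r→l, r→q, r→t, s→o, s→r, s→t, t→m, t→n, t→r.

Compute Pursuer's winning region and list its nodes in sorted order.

A0 = {o, q}
A1: add {r} — r (Pursuer) has r→q.
A2: add {t} — t (Pursuer) has t→r.
A3: add {s} — s (Evader): all of {o, r, t} already in.
A4: add {p} — p (Evader): all of {o, r, s, t} already in.
A5: add {m} — m (Evader): all of {o, p, q} already in.
A6 = A5; e.g. l (Evader) can still go to n. Fixed point.
Pursuer's winning region = {m, o, p, q, r, s, t}.

m, o, p, q, r, s, t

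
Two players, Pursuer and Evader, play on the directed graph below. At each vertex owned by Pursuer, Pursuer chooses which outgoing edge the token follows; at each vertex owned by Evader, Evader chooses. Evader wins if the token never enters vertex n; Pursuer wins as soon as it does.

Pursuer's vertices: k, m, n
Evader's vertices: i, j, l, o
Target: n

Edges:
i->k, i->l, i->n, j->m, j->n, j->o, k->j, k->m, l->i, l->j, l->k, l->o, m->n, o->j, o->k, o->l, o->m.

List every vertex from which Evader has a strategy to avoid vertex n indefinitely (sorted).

A0 = {n}
A1: add {m} — m (Pursuer) has m→n.
A2: add {k} — k (Pursuer) has k→m.
A3 = A2; e.g. i (Evader) can still go to l. Fixed point.
Pursuer's attractor = {k, m, n}; Evader avoids the target exactly from the complement.

i, j, l, o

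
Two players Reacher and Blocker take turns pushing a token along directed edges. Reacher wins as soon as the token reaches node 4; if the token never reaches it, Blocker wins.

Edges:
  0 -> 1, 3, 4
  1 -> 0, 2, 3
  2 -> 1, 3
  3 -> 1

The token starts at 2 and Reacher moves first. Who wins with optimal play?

Track states (vertex, player-to-move).
A0 = {(4,Reacher), (4,Blocker)}
A1: add {(0,Reacher)}.
A2 = A1; e.g. (0,Blocker) stays out. (2,Reacher) never enters ⇒ Blocker avoids the target.

Blocker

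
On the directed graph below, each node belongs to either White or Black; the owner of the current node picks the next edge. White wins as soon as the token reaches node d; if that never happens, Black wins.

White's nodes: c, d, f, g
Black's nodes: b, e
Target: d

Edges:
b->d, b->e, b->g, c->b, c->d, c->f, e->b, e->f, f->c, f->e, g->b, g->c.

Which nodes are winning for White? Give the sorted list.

A0 = {d}
A1: add {c} — c (White) has c→d.
A2: add {f, g} — f (White) has f→c; g (White) has g→c.
A3 = A2; e.g. b (Black) can still go to e. Fixed point.
White's winning region = {c, d, f, g}.

c, d, f, g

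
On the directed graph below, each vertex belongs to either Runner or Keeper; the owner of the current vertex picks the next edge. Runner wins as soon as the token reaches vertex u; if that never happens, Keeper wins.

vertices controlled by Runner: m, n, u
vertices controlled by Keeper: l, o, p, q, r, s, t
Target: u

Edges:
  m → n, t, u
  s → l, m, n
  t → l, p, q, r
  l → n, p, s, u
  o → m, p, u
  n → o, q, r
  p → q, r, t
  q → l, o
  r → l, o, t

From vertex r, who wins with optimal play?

Keeper

A0 = {u}
A1: add {m} — m (Runner) has m→u.
A2 = A1; e.g. l (Keeper) can still go to n. Fixed point.
r never enters the attractor, so Keeper can avoid the target forever.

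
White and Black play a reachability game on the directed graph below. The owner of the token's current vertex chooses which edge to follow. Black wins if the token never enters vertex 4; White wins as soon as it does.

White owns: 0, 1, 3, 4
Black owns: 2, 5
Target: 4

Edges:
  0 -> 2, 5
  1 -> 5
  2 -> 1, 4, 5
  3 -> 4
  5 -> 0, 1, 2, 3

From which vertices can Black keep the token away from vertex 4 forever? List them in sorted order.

0, 1, 2, 5

A0 = {4}
A1: add {3} — 3 (White) has 3→4.
A2 = A1; e.g. 0 (White) has no edge into A1. Fixed point.
White's attractor = {3, 4}; Black avoids the target exactly from the complement.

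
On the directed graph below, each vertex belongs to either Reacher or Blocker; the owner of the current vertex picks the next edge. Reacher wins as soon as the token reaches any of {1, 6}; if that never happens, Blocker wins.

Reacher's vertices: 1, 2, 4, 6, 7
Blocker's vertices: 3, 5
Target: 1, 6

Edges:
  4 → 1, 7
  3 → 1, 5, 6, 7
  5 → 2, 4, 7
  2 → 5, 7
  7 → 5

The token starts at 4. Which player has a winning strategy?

Reacher

A0 = {1, 6}
A1: add {4} — 4 (Reacher) has 4→1.
A2 = A1; e.g. 2 (Reacher) has no edge into A1. Fixed point.
4 ∈ A1, so Reacher can force the target.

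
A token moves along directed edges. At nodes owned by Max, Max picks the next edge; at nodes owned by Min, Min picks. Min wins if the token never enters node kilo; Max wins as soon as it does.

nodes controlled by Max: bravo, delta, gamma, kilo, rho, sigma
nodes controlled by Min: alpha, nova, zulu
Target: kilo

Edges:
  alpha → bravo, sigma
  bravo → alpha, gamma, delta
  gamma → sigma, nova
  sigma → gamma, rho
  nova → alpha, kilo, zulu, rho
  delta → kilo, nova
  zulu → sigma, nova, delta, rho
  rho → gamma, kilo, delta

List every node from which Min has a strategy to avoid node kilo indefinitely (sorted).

nova, zulu

A0 = {kilo}
A1: add {delta, rho} — delta (Max) has delta→kilo; rho (Max) has rho→kilo.
A2: add {bravo, sigma} — bravo (Max) has bravo→delta; sigma (Max) has sigma→rho.
A3: add {alpha, gamma} — alpha (Min): all of {bravo, sigma} already in; gamma (Max) has gamma→sigma.
A4 = A3; e.g. nova (Min) can still go to zulu. Fixed point.
Max's attractor = {alpha, bravo, delta, gamma, kilo, rho, sigma}; Min avoids the target exactly from the complement.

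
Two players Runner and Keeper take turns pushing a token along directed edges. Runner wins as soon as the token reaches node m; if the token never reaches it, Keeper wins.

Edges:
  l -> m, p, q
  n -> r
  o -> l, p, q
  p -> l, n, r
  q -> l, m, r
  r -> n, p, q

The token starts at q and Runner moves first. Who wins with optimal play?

Runner

Track states (vertex, player-to-move).
A0 = {(m,Runner), (m,Keeper)}
A1: add {(l,Runner), (q,Runner)}.
(q,Runner) ∈ A1 ⇒ Runner forces the target.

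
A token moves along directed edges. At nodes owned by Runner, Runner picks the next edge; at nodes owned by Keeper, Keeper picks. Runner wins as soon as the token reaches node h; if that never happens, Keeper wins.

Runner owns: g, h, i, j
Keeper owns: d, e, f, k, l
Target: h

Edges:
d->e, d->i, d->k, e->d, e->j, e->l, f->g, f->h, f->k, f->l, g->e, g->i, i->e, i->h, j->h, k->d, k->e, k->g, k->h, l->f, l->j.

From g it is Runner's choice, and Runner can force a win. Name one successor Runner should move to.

A0 = {h}
A1: add {i, j} — i (Runner) has i→h; j (Runner) has j→h.
A2: add {g} — g (Runner) has g→i.
A3 = A2; e.g. d (Keeper) can still go to e. Fixed point.
From g, successor i is in the attractor (rank 1); the other successor e is not.

i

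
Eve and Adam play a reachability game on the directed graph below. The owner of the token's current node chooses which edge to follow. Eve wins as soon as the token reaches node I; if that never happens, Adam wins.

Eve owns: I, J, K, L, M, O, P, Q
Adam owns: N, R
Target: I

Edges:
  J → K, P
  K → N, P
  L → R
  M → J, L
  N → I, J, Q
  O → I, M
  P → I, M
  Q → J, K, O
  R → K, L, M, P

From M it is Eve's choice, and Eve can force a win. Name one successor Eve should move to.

A0 = {I}
A1: add {O, P} — O (Eve) has O→I; P (Eve) has P→I.
A2: add {J, K, Q} — J (Eve) has J→P; K (Eve) has K→P; Q (Eve) has Q→O.
A3: add {M, N} — M (Eve) has M→J; N (Adam): all of {I, J, Q} already in.
A4 = A3; e.g. L (Eve) has no edge into A3. Fixed point.
From M, successor J is in the attractor (rank 2); the other successor L is not.

J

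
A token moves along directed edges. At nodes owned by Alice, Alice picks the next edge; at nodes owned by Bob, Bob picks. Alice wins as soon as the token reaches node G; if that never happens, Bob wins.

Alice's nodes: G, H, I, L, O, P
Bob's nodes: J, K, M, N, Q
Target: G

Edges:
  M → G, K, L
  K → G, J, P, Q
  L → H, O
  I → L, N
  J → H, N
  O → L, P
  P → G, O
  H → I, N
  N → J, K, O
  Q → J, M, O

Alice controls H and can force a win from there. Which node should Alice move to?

A0 = {G}
A1: add {P} — P (Alice) has P→G.
A2: add {O} — O (Alice) has O→P.
A3: add {L} — L (Alice) has L→O.
A4: add {I} — I (Alice) has I→L.
A5: add {H} — H (Alice) has H→I.
A6 = A5; e.g. J (Bob) can still go to N. Fixed point.
From H, successor I is in the attractor (rank 4); the other successor N is not.

I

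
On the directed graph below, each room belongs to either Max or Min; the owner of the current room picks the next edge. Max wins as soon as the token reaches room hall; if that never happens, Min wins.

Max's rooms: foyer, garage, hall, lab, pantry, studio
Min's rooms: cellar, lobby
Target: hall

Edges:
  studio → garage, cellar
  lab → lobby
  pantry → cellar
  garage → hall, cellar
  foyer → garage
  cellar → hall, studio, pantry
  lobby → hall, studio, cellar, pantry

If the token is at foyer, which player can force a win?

A0 = {hall}
A1: add {garage} — garage (Max) has garage→hall.
A2: add {foyer, studio} — foyer (Max) has foyer→garage; studio (Max) has studio→garage.
A3 = A2; e.g. lobby (Min) can still go to cellar. Fixed point.
foyer ∈ A2, so Max can force the target.

Max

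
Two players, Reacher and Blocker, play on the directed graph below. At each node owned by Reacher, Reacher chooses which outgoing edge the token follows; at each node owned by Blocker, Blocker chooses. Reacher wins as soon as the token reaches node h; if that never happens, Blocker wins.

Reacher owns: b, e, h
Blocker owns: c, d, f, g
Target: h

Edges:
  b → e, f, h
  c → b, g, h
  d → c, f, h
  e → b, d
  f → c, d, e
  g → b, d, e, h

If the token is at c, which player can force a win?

Blocker

A0 = {h}
A1: add {b} — b (Reacher) has b→h.
A2: add {e} — e (Reacher) has e→b.
A3 = A2; e.g. c (Blocker) can still go to g. Fixed point.
c never enters the attractor, so Blocker can avoid the target forever.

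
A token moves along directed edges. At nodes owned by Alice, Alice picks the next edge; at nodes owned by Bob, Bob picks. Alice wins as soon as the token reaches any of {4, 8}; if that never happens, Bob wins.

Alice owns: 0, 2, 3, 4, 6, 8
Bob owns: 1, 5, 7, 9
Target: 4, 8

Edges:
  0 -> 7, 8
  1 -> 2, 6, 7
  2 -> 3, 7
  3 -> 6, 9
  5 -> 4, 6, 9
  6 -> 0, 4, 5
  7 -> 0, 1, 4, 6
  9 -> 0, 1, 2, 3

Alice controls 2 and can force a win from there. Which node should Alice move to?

3

A0 = {4, 8}
A1: add {0, 6} — 0 (Alice) has 0→8; 6 (Alice) has 6→4.
A2: add {3} — 3 (Alice) has 3→6.
A3: add {2} — 2 (Alice) has 2→3.
A4 = A3; e.g. 1 (Bob) can still go to 7. Fixed point.
From 2, successor 3 is in the attractor (rank 2); the other successor 7 is not.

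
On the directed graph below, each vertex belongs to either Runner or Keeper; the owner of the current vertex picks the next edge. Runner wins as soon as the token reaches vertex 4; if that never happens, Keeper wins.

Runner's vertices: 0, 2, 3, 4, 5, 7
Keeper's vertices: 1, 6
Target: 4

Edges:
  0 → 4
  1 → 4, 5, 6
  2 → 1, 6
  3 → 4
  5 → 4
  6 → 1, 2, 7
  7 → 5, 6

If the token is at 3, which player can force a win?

Runner

A0 = {4}
A1: add {0, 3, 5} — 0 (Runner) has 0→4; 3 (Runner) has 3→4; 5 (Runner) has 5→4.
3 ∈ A1, so Runner can force the target.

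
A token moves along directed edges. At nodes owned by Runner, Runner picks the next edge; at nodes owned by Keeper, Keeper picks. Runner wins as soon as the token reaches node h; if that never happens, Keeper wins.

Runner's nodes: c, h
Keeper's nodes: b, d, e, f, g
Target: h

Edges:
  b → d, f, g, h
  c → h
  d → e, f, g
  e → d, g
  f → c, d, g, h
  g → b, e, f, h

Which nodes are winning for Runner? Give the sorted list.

c, h

A0 = {h}
A1: add {c} — c (Runner) has c→h.
A2 = A1; e.g. b (Keeper) can still go to d. Fixed point.
Runner's winning region = {c, h}.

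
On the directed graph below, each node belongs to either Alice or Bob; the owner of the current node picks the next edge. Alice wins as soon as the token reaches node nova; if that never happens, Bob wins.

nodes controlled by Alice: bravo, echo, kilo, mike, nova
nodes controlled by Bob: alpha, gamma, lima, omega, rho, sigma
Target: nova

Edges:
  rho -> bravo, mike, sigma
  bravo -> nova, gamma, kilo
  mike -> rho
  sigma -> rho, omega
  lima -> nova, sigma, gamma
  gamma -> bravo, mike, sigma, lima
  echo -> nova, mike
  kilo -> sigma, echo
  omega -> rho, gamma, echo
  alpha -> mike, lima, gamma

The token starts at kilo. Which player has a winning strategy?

Alice

A0 = {nova}
A1: add {bravo, echo} — bravo (Alice) has bravo→nova; echo (Alice) has echo→nova.
A2: add {kilo} — kilo (Alice) has kilo→echo.
A3 = A2; e.g. rho (Bob) can still go to mike. Fixed point.
kilo ∈ A2, so Alice can force the target.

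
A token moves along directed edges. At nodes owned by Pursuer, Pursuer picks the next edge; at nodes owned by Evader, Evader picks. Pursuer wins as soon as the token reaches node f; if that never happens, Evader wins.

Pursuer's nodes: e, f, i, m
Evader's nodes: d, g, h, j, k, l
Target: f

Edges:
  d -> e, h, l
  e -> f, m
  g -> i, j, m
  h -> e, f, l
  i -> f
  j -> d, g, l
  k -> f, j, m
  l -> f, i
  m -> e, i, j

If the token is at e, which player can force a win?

Pursuer

A0 = {f}
A1: add {e, i} — e (Pursuer) has e→f; i (Pursuer) has i→f.
e ∈ A1, so Pursuer can force the target.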